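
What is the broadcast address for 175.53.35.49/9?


Network: 175.0.0.0/9
Host bits = 23
Set all host bits to 1:
Broadcast: 175.127.255.255


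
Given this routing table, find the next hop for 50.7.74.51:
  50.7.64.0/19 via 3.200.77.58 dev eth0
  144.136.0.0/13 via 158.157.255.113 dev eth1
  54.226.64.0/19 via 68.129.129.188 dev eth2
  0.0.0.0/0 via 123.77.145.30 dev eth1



Longest prefix match for 50.7.74.51:
  /19 50.7.64.0: MATCH
  /13 144.136.0.0: no
  /19 54.226.64.0: no
  /0 0.0.0.0: MATCH
Selected: next-hop 3.200.77.58 via eth0 (matched /19)


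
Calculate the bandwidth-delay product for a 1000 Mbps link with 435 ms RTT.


BDP = bandwidth * RTT
= 1000 Mbps * 435 ms
= 1000 * 1e6 * 435 / 1000 bits
= 435000000 bits
= 54375000 bytes
= 53100.5859 KB
BDP = 435000000 bits (54375000 bytes)


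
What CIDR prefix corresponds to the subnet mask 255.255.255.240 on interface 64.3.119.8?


Binary: 11111111.11111111.11111111.11110000
Count leading 1s
Prefix: /28


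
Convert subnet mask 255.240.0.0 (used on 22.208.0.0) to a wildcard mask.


Subnet mask: 255.240.0.0
Wildcard = 255.255.255.255 - subnet mask
255 - 255 = 0
255 - 240 = 15
255 - 0 = 255
255 - 0 = 255
Wildcard: 0.15.255.255


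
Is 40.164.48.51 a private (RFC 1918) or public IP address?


RFC 1918 private ranges:
  10.0.0.0/8 (10.0.0.0 - 10.255.255.255)
  172.16.0.0/12 (172.16.0.0 - 172.31.255.255)
  192.168.0.0/16 (192.168.0.0 - 192.168.255.255)
Public (not in any RFC 1918 range)


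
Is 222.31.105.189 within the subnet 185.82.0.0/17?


Subnet network: 185.82.0.0
Test IP AND mask: 222.31.0.0
No, 222.31.105.189 is not in 185.82.0.0/17


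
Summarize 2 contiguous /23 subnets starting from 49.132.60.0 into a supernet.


Original prefix: /23
Number of subnets: 2 = 2^1
New prefix = 23 - 1 = 22
Supernet: 49.132.60.0/22


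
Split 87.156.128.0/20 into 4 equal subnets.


New prefix = 20 + 2 = 22
Each subnet has 1024 addresses
  87.156.128.0/22
  87.156.132.0/22
  87.156.136.0/22
  87.156.140.0/22
Subnets: 87.156.128.0/22, 87.156.132.0/22, 87.156.136.0/22, 87.156.140.0/22


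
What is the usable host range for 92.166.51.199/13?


Network: 92.160.0.0
Broadcast: 92.167.255.255
First usable = network + 1
Last usable = broadcast - 1
Range: 92.160.0.1 to 92.167.255.254


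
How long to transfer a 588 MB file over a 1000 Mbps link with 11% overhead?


Effective throughput = 1000 * (1 - 11/100) = 890 Mbps
File size in Mb = 588 * 8 = 4704 Mb
Time = 4704 / 890
Time = 5.2854 seconds


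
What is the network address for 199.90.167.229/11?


IP:   11000111.01011010.10100111.11100101
Mask: 11111111.11100000.00000000.00000000
AND operation:
Net:  11000111.01000000.00000000.00000000
Network: 199.64.0.0/11


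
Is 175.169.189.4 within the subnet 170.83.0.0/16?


Subnet network: 170.83.0.0
Test IP AND mask: 175.169.0.0
No, 175.169.189.4 is not in 170.83.0.0/16


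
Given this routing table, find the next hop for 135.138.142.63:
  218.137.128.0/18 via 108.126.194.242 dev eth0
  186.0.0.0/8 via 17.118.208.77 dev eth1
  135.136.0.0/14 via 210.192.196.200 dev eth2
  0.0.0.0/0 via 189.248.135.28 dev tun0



Longest prefix match for 135.138.142.63:
  /18 218.137.128.0: no
  /8 186.0.0.0: no
  /14 135.136.0.0: MATCH
  /0 0.0.0.0: MATCH
Selected: next-hop 210.192.196.200 via eth2 (matched /14)


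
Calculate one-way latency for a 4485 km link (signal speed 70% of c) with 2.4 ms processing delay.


Speed = 0.7 * 3e5 km/s = 210000 km/s
Propagation delay = 4485 / 210000 = 0.0214 s = 21.3571 ms
Processing delay = 2.4 ms
Total one-way latency = 23.7571 ms


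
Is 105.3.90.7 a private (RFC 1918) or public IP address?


RFC 1918 private ranges:
  10.0.0.0/8 (10.0.0.0 - 10.255.255.255)
  172.16.0.0/12 (172.16.0.0 - 172.31.255.255)
  192.168.0.0/16 (192.168.0.0 - 192.168.255.255)
Public (not in any RFC 1918 range)


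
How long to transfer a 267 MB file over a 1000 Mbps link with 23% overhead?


Effective throughput = 1000 * (1 - 23/100) = 770 Mbps
File size in Mb = 267 * 8 = 2136 Mb
Time = 2136 / 770
Time = 2.774 seconds


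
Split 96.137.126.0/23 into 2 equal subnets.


New prefix = 23 + 1 = 24
Each subnet has 256 addresses
  96.137.126.0/24
  96.137.127.0/24
Subnets: 96.137.126.0/24, 96.137.127.0/24


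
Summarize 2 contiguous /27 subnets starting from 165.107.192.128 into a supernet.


Original prefix: /27
Number of subnets: 2 = 2^1
New prefix = 27 - 1 = 26
Supernet: 165.107.192.128/26


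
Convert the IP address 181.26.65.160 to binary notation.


181 = 10110101
26 = 00011010
65 = 01000001
160 = 10100000
Binary: 10110101.00011010.01000001.10100000


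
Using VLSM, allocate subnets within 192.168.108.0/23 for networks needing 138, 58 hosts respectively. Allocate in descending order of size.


138 hosts -> /24 (254 usable): 192.168.108.0/24
58 hosts -> /26 (62 usable): 192.168.109.0/26
Allocation: 192.168.108.0/24 (138 hosts, 254 usable); 192.168.109.0/26 (58 hosts, 62 usable)


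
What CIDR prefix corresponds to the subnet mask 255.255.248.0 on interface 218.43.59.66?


Binary: 11111111.11111111.11111000.00000000
Count leading 1s
Prefix: /21


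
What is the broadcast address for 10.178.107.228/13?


Network: 10.176.0.0/13
Host bits = 19
Set all host bits to 1:
Broadcast: 10.183.255.255


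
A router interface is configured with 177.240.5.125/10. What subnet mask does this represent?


/10 means 10 network bits, 22 host bits
Binary: 11111111110000000000000000000000
Mask: 255.192.0.0


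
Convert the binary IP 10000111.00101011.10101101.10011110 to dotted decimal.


10000111 = 135
00101011 = 43
10101101 = 173
10011110 = 158
IP: 135.43.173.158


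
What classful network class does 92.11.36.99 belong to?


First octet: 92
Binary: 01011100
0xxxxxxx -> Class A (1-126)
Class A, default mask 255.0.0.0 (/8)


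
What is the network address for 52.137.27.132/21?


IP:   00110100.10001001.00011011.10000100
Mask: 11111111.11111111.11111000.00000000
AND operation:
Net:  00110100.10001001.00011000.00000000
Network: 52.137.24.0/21


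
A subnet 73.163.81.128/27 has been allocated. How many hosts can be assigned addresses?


Host bits = 32 - 27 = 5
Total addresses = 2^5 = 32
Usable = total - 2 (network and broadcast)
Usable hosts: 30


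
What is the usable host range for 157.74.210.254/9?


Network: 157.0.0.0
Broadcast: 157.127.255.255
First usable = network + 1
Last usable = broadcast - 1
Range: 157.0.0.1 to 157.127.255.254


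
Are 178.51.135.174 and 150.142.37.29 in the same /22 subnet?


Mask: 255.255.252.0
178.51.135.174 AND mask = 178.51.132.0
150.142.37.29 AND mask = 150.142.36.0
No, different subnets (178.51.132.0 vs 150.142.36.0)


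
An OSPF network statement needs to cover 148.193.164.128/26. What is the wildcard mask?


Subnet mask: 255.255.255.192
Wildcard = 255.255.255.255 - subnet mask
255 - 255 = 0
255 - 255 = 0
255 - 255 = 0
255 - 192 = 63
Wildcard: 0.0.0.63


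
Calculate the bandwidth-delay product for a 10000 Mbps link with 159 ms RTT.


BDP = bandwidth * RTT
= 10000 Mbps * 159 ms
= 10000 * 1e6 * 159 / 1000 bits
= 1590000000 bits
= 198750000 bytes
= 194091.7969 KB
BDP = 1590000000 bits (198750000 bytes)


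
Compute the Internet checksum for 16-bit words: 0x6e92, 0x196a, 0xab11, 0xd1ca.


Sum all words (with carry folding):
+ 0x6e92 = 0x6e92
+ 0x196a = 0x87fc
+ 0xab11 = 0x330e
+ 0xd1ca = 0x04d9
One's complement: ~0x04d9
Checksum = 0xfb26


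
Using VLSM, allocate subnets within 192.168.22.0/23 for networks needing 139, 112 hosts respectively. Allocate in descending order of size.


139 hosts -> /24 (254 usable): 192.168.22.0/24
112 hosts -> /25 (126 usable): 192.168.23.0/25
Allocation: 192.168.22.0/24 (139 hosts, 254 usable); 192.168.23.0/25 (112 hosts, 126 usable)


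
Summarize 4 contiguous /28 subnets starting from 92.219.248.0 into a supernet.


Original prefix: /28
Number of subnets: 4 = 2^2
New prefix = 28 - 2 = 26
Supernet: 92.219.248.0/26


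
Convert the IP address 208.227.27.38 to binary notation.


208 = 11010000
227 = 11100011
27 = 00011011
38 = 00100110
Binary: 11010000.11100011.00011011.00100110


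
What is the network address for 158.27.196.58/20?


IP:   10011110.00011011.11000100.00111010
Mask: 11111111.11111111.11110000.00000000
AND operation:
Net:  10011110.00011011.11000000.00000000
Network: 158.27.192.0/20


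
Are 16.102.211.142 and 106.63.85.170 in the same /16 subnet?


Mask: 255.255.0.0
16.102.211.142 AND mask = 16.102.0.0
106.63.85.170 AND mask = 106.63.0.0
No, different subnets (16.102.0.0 vs 106.63.0.0)


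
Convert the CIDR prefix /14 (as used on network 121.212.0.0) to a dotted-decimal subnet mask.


/14 means 14 network bits, 18 host bits
Binary: 11111111111111000000000000000000
Mask: 255.252.0.0


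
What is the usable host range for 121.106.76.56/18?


Network: 121.106.64.0
Broadcast: 121.106.127.255
First usable = network + 1
Last usable = broadcast - 1
Range: 121.106.64.1 to 121.106.127.254


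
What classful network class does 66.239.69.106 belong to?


First octet: 66
Binary: 01000010
0xxxxxxx -> Class A (1-126)
Class A, default mask 255.0.0.0 (/8)


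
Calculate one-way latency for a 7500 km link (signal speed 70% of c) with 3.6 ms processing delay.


Speed = 0.7 * 3e5 km/s = 210000 km/s
Propagation delay = 7500 / 210000 = 0.0357 s = 35.7143 ms
Processing delay = 3.6 ms
Total one-way latency = 39.3143 ms


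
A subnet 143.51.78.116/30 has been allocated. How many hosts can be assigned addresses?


Host bits = 32 - 30 = 2
Total addresses = 2^2 = 4
Usable = total - 2 (network and broadcast)
Usable hosts: 2


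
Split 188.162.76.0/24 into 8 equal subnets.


New prefix = 24 + 3 = 27
Each subnet has 32 addresses
  188.162.76.0/27
  188.162.76.32/27
  188.162.76.64/27
  188.162.76.96/27
  188.162.76.128/27
  188.162.76.160/27
  188.162.76.192/27
  188.162.76.224/27
Subnets: 188.162.76.0/27, 188.162.76.32/27, 188.162.76.64/27, 188.162.76.96/27, 188.162.76.128/27, 188.162.76.160/27, 188.162.76.192/27, 188.162.76.224/27


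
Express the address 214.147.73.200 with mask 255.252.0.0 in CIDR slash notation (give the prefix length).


Binary: 11111111.11111100.00000000.00000000
Count leading 1s
Prefix: /14


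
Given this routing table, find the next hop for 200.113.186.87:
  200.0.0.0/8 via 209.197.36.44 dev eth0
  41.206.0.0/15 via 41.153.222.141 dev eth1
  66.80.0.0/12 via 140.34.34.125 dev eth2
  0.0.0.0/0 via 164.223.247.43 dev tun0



Longest prefix match for 200.113.186.87:
  /8 200.0.0.0: MATCH
  /15 41.206.0.0: no
  /12 66.80.0.0: no
  /0 0.0.0.0: MATCH
Selected: next-hop 209.197.36.44 via eth0 (matched /8)


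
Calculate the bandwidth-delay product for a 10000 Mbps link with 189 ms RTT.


BDP = bandwidth * RTT
= 10000 Mbps * 189 ms
= 10000 * 1e6 * 189 / 1000 bits
= 1890000000 bits
= 236250000 bytes
= 230712.8906 KB
BDP = 1890000000 bits (236250000 bytes)


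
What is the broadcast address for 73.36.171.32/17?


Network: 73.36.128.0/17
Host bits = 15
Set all host bits to 1:
Broadcast: 73.36.255.255


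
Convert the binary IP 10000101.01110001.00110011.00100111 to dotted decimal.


10000101 = 133
01110001 = 113
00110011 = 51
00100111 = 39
IP: 133.113.51.39


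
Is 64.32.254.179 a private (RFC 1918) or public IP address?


RFC 1918 private ranges:
  10.0.0.0/8 (10.0.0.0 - 10.255.255.255)
  172.16.0.0/12 (172.16.0.0 - 172.31.255.255)
  192.168.0.0/16 (192.168.0.0 - 192.168.255.255)
Public (not in any RFC 1918 range)


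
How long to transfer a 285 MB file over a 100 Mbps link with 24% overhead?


Effective throughput = 100 * (1 - 24/100) = 76 Mbps
File size in Mb = 285 * 8 = 2280 Mb
Time = 2280 / 76
Time = 30 seconds


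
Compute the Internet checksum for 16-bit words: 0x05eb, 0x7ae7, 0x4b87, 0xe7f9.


Sum all words (with carry folding):
+ 0x05eb = 0x05eb
+ 0x7ae7 = 0x80d2
+ 0x4b87 = 0xcc59
+ 0xe7f9 = 0xb453
One's complement: ~0xb453
Checksum = 0x4bac


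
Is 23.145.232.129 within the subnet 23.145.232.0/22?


Subnet network: 23.145.232.0
Test IP AND mask: 23.145.232.0
Yes, 23.145.232.129 is in 23.145.232.0/22


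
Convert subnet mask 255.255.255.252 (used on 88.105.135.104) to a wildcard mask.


Subnet mask: 255.255.255.252
Wildcard = 255.255.255.255 - subnet mask
255 - 255 = 0
255 - 255 = 0
255 - 255 = 0
255 - 252 = 3
Wildcard: 0.0.0.3


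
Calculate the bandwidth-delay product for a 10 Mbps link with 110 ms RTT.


BDP = bandwidth * RTT
= 10 Mbps * 110 ms
= 10 * 1e6 * 110 / 1000 bits
= 1100000 bits
= 137500 bytes
= 134.2773 KB
BDP = 1100000 bits (137500 bytes)


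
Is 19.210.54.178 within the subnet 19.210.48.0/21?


Subnet network: 19.210.48.0
Test IP AND mask: 19.210.48.0
Yes, 19.210.54.178 is in 19.210.48.0/21


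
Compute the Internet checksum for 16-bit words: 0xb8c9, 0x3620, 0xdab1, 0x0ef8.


Sum all words (with carry folding):
+ 0xb8c9 = 0xb8c9
+ 0x3620 = 0xeee9
+ 0xdab1 = 0xc99b
+ 0x0ef8 = 0xd893
One's complement: ~0xd893
Checksum = 0x276c


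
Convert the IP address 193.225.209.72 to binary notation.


193 = 11000001
225 = 11100001
209 = 11010001
72 = 01001000
Binary: 11000001.11100001.11010001.01001000


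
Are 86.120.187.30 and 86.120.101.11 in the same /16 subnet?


Mask: 255.255.0.0
86.120.187.30 AND mask = 86.120.0.0
86.120.101.11 AND mask = 86.120.0.0
Yes, same subnet (86.120.0.0)


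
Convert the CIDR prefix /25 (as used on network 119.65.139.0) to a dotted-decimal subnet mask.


/25 means 25 network bits, 7 host bits
Binary: 11111111111111111111111110000000
Mask: 255.255.255.128


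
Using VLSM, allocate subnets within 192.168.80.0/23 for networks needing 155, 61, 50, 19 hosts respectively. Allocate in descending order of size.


155 hosts -> /24 (254 usable): 192.168.80.0/24
61 hosts -> /26 (62 usable): 192.168.81.0/26
50 hosts -> /26 (62 usable): 192.168.81.64/26
19 hosts -> /27 (30 usable): 192.168.81.128/27
Allocation: 192.168.80.0/24 (155 hosts, 254 usable); 192.168.81.0/26 (61 hosts, 62 usable); 192.168.81.64/26 (50 hosts, 62 usable); 192.168.81.128/27 (19 hosts, 30 usable)


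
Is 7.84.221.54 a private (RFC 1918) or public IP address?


RFC 1918 private ranges:
  10.0.0.0/8 (10.0.0.0 - 10.255.255.255)
  172.16.0.0/12 (172.16.0.0 - 172.31.255.255)
  192.168.0.0/16 (192.168.0.0 - 192.168.255.255)
Public (not in any RFC 1918 range)


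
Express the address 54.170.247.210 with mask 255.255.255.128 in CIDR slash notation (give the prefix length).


Binary: 11111111.11111111.11111111.10000000
Count leading 1s
Prefix: /25


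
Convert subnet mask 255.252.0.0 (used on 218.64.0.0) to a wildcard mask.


Subnet mask: 255.252.0.0
Wildcard = 255.255.255.255 - subnet mask
255 - 255 = 0
255 - 252 = 3
255 - 0 = 255
255 - 0 = 255
Wildcard: 0.3.255.255


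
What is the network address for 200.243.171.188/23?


IP:   11001000.11110011.10101011.10111100
Mask: 11111111.11111111.11111110.00000000
AND operation:
Net:  11001000.11110011.10101010.00000000
Network: 200.243.170.0/23


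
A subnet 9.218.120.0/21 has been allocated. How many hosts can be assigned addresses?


Host bits = 32 - 21 = 11
Total addresses = 2^11 = 2048
Usable = total - 2 (network and broadcast)
Usable hosts: 2046


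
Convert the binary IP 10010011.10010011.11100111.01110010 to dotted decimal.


10010011 = 147
10010011 = 147
11100111 = 231
01110010 = 114
IP: 147.147.231.114


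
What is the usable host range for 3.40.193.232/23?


Network: 3.40.192.0
Broadcast: 3.40.193.255
First usable = network + 1
Last usable = broadcast - 1
Range: 3.40.192.1 to 3.40.193.254


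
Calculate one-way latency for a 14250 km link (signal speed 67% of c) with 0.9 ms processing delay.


Speed = 0.67 * 3e5 km/s = 201000 km/s
Propagation delay = 14250 / 201000 = 0.0709 s = 70.8955 ms
Processing delay = 0.9 ms
Total one-way latency = 71.7955 ms


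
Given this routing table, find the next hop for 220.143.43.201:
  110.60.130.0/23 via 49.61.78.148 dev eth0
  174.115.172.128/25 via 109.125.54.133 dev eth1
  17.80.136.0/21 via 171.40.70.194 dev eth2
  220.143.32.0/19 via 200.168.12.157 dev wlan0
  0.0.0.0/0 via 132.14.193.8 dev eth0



Longest prefix match for 220.143.43.201:
  /23 110.60.130.0: no
  /25 174.115.172.128: no
  /21 17.80.136.0: no
  /19 220.143.32.0: MATCH
  /0 0.0.0.0: MATCH
Selected: next-hop 200.168.12.157 via wlan0 (matched /19)


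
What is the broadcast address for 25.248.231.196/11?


Network: 25.224.0.0/11
Host bits = 21
Set all host bits to 1:
Broadcast: 25.255.255.255


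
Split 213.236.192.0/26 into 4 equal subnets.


New prefix = 26 + 2 = 28
Each subnet has 16 addresses
  213.236.192.0/28
  213.236.192.16/28
  213.236.192.32/28
  213.236.192.48/28
Subnets: 213.236.192.0/28, 213.236.192.16/28, 213.236.192.32/28, 213.236.192.48/28


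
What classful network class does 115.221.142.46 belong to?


First octet: 115
Binary: 01110011
0xxxxxxx -> Class A (1-126)
Class A, default mask 255.0.0.0 (/8)


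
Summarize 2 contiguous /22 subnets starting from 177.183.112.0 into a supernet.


Original prefix: /22
Number of subnets: 2 = 2^1
New prefix = 22 - 1 = 21
Supernet: 177.183.112.0/21


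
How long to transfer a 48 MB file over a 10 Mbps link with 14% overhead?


Effective throughput = 10 * (1 - 14/100) = 8.6 Mbps
File size in Mb = 48 * 8 = 384 Mb
Time = 384 / 8.6
Time = 44.6512 seconds


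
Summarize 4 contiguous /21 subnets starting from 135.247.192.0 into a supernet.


Original prefix: /21
Number of subnets: 4 = 2^2
New prefix = 21 - 2 = 19
Supernet: 135.247.192.0/19


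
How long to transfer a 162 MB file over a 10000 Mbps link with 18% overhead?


Effective throughput = 10000 * (1 - 18/100) = 8200 Mbps
File size in Mb = 162 * 8 = 1296 Mb
Time = 1296 / 8200
Time = 0.158 seconds


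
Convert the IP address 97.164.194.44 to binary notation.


97 = 01100001
164 = 10100100
194 = 11000010
44 = 00101100
Binary: 01100001.10100100.11000010.00101100


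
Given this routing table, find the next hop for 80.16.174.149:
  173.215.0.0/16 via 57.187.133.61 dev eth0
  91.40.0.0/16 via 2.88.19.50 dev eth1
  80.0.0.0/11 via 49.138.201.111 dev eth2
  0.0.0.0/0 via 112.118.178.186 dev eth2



Longest prefix match for 80.16.174.149:
  /16 173.215.0.0: no
  /16 91.40.0.0: no
  /11 80.0.0.0: MATCH
  /0 0.0.0.0: MATCH
Selected: next-hop 49.138.201.111 via eth2 (matched /11)


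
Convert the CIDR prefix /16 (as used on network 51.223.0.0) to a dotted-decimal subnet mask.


/16 means 16 network bits, 16 host bits
Binary: 11111111111111110000000000000000
Mask: 255.255.0.0


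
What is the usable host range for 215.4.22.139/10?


Network: 215.0.0.0
Broadcast: 215.63.255.255
First usable = network + 1
Last usable = broadcast - 1
Range: 215.0.0.1 to 215.63.255.254


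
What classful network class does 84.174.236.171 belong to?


First octet: 84
Binary: 01010100
0xxxxxxx -> Class A (1-126)
Class A, default mask 255.0.0.0 (/8)


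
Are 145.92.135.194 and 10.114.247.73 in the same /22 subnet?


Mask: 255.255.252.0
145.92.135.194 AND mask = 145.92.132.0
10.114.247.73 AND mask = 10.114.244.0
No, different subnets (145.92.132.0 vs 10.114.244.0)


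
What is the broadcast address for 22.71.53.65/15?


Network: 22.70.0.0/15
Host bits = 17
Set all host bits to 1:
Broadcast: 22.71.255.255


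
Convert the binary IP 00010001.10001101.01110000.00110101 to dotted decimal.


00010001 = 17
10001101 = 141
01110000 = 112
00110101 = 53
IP: 17.141.112.53


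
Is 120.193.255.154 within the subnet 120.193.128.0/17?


Subnet network: 120.193.128.0
Test IP AND mask: 120.193.128.0
Yes, 120.193.255.154 is in 120.193.128.0/17


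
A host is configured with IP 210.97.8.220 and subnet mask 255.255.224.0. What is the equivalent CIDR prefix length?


Binary: 11111111.11111111.11100000.00000000
Count leading 1s
Prefix: /19


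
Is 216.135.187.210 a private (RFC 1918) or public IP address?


RFC 1918 private ranges:
  10.0.0.0/8 (10.0.0.0 - 10.255.255.255)
  172.16.0.0/12 (172.16.0.0 - 172.31.255.255)
  192.168.0.0/16 (192.168.0.0 - 192.168.255.255)
Public (not in any RFC 1918 range)


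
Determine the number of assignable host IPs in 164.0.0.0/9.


Host bits = 32 - 9 = 23
Total addresses = 2^23 = 8388608
Usable = total - 2 (network and broadcast)
Usable hosts: 8388606


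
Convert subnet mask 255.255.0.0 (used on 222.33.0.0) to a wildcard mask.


Subnet mask: 255.255.0.0
Wildcard = 255.255.255.255 - subnet mask
255 - 255 = 0
255 - 255 = 0
255 - 0 = 255
255 - 0 = 255
Wildcard: 0.0.255.255


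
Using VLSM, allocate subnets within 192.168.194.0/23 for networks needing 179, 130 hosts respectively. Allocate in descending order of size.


179 hosts -> /24 (254 usable): 192.168.194.0/24
130 hosts -> /24 (254 usable): 192.168.195.0/24
Allocation: 192.168.194.0/24 (179 hosts, 254 usable); 192.168.195.0/24 (130 hosts, 254 usable)


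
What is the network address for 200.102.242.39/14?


IP:   11001000.01100110.11110010.00100111
Mask: 11111111.11111100.00000000.00000000
AND operation:
Net:  11001000.01100100.00000000.00000000
Network: 200.100.0.0/14


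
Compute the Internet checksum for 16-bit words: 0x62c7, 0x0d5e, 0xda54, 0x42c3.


Sum all words (with carry folding):
+ 0x62c7 = 0x62c7
+ 0x0d5e = 0x7025
+ 0xda54 = 0x4a7a
+ 0x42c3 = 0x8d3d
One's complement: ~0x8d3d
Checksum = 0x72c2


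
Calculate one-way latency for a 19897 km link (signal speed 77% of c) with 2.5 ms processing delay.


Speed = 0.77 * 3e5 km/s = 231000 km/s
Propagation delay = 19897 / 231000 = 0.0861 s = 86.1342 ms
Processing delay = 2.5 ms
Total one-way latency = 88.6342 ms


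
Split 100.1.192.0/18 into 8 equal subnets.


New prefix = 18 + 3 = 21
Each subnet has 2048 addresses
  100.1.192.0/21
  100.1.200.0/21
  100.1.208.0/21
  100.1.216.0/21
  100.1.224.0/21
  100.1.232.0/21
  100.1.240.0/21
  100.1.248.0/21
Subnets: 100.1.192.0/21, 100.1.200.0/21, 100.1.208.0/21, 100.1.216.0/21, 100.1.224.0/21, 100.1.232.0/21, 100.1.240.0/21, 100.1.248.0/21


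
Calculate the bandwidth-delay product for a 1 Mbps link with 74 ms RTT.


BDP = bandwidth * RTT
= 1 Mbps * 74 ms
= 1 * 1e6 * 74 / 1000 bits
= 74000 bits
= 9250 bytes
= 9.0332 KB
BDP = 74000 bits (9250 bytes)


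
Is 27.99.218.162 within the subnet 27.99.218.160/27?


Subnet network: 27.99.218.160
Test IP AND mask: 27.99.218.160
Yes, 27.99.218.162 is in 27.99.218.160/27


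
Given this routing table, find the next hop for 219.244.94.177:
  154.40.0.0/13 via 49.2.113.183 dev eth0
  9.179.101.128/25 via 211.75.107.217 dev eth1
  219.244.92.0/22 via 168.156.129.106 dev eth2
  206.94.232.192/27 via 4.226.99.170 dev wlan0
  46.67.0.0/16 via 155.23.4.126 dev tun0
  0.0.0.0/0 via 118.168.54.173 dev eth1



Longest prefix match for 219.244.94.177:
  /13 154.40.0.0: no
  /25 9.179.101.128: no
  /22 219.244.92.0: MATCH
  /27 206.94.232.192: no
  /16 46.67.0.0: no
  /0 0.0.0.0: MATCH
Selected: next-hop 168.156.129.106 via eth2 (matched /22)


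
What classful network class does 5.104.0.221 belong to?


First octet: 5
Binary: 00000101
0xxxxxxx -> Class A (1-126)
Class A, default mask 255.0.0.0 (/8)


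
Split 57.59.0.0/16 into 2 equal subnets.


New prefix = 16 + 1 = 17
Each subnet has 32768 addresses
  57.59.0.0/17
  57.59.128.0/17
Subnets: 57.59.0.0/17, 57.59.128.0/17


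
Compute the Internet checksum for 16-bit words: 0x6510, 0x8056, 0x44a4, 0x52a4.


Sum all words (with carry folding):
+ 0x6510 = 0x6510
+ 0x8056 = 0xe566
+ 0x44a4 = 0x2a0b
+ 0x52a4 = 0x7caf
One's complement: ~0x7caf
Checksum = 0x8350


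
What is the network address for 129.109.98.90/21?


IP:   10000001.01101101.01100010.01011010
Mask: 11111111.11111111.11111000.00000000
AND operation:
Net:  10000001.01101101.01100000.00000000
Network: 129.109.96.0/21


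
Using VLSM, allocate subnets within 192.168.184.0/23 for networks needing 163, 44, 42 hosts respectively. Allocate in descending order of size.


163 hosts -> /24 (254 usable): 192.168.184.0/24
44 hosts -> /26 (62 usable): 192.168.185.0/26
42 hosts -> /26 (62 usable): 192.168.185.64/26
Allocation: 192.168.184.0/24 (163 hosts, 254 usable); 192.168.185.0/26 (44 hosts, 62 usable); 192.168.185.64/26 (42 hosts, 62 usable)


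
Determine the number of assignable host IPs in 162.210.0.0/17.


Host bits = 32 - 17 = 15
Total addresses = 2^15 = 32768
Usable = total - 2 (network and broadcast)
Usable hosts: 32766


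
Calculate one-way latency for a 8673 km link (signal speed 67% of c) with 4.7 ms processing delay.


Speed = 0.67 * 3e5 km/s = 201000 km/s
Propagation delay = 8673 / 201000 = 0.0431 s = 43.1493 ms
Processing delay = 4.7 ms
Total one-way latency = 47.8493 ms


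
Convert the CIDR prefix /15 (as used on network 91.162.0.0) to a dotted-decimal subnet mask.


/15 means 15 network bits, 17 host bits
Binary: 11111111111111100000000000000000
Mask: 255.254.0.0


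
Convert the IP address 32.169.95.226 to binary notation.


32 = 00100000
169 = 10101001
95 = 01011111
226 = 11100010
Binary: 00100000.10101001.01011111.11100010


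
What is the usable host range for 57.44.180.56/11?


Network: 57.32.0.0
Broadcast: 57.63.255.255
First usable = network + 1
Last usable = broadcast - 1
Range: 57.32.0.1 to 57.63.255.254


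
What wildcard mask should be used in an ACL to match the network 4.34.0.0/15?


Subnet mask: 255.254.0.0
Wildcard = 255.255.255.255 - subnet mask
255 - 255 = 0
255 - 254 = 1
255 - 0 = 255
255 - 0 = 255
Wildcard: 0.1.255.255


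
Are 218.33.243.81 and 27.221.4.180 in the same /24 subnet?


Mask: 255.255.255.0
218.33.243.81 AND mask = 218.33.243.0
27.221.4.180 AND mask = 27.221.4.0
No, different subnets (218.33.243.0 vs 27.221.4.0)


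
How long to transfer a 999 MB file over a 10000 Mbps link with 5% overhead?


Effective throughput = 10000 * (1 - 5/100) = 9500 Mbps
File size in Mb = 999 * 8 = 7992 Mb
Time = 7992 / 9500
Time = 0.8413 seconds


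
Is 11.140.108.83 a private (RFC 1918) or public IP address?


RFC 1918 private ranges:
  10.0.0.0/8 (10.0.0.0 - 10.255.255.255)
  172.16.0.0/12 (172.16.0.0 - 172.31.255.255)
  192.168.0.0/16 (192.168.0.0 - 192.168.255.255)
Public (not in any RFC 1918 range)


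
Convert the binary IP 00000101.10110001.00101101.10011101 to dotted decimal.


00000101 = 5
10110001 = 177
00101101 = 45
10011101 = 157
IP: 5.177.45.157


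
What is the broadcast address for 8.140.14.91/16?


Network: 8.140.0.0/16
Host bits = 16
Set all host bits to 1:
Broadcast: 8.140.255.255


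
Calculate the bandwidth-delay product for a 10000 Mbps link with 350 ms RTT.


BDP = bandwidth * RTT
= 10000 Mbps * 350 ms
= 10000 * 1e6 * 350 / 1000 bits
= 3500000000 bits
= 437500000 bytes
= 427246.0938 KB
BDP = 3500000000 bits (437500000 bytes)


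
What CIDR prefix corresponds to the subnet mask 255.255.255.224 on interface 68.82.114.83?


Binary: 11111111.11111111.11111111.11100000
Count leading 1s
Prefix: /27


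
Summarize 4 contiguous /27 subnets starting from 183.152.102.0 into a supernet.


Original prefix: /27
Number of subnets: 4 = 2^2
New prefix = 27 - 2 = 25
Supernet: 183.152.102.0/25


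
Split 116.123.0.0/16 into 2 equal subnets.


New prefix = 16 + 1 = 17
Each subnet has 32768 addresses
  116.123.0.0/17
  116.123.128.0/17
Subnets: 116.123.0.0/17, 116.123.128.0/17


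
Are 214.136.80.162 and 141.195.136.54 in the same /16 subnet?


Mask: 255.255.0.0
214.136.80.162 AND mask = 214.136.0.0
141.195.136.54 AND mask = 141.195.0.0
No, different subnets (214.136.0.0 vs 141.195.0.0)


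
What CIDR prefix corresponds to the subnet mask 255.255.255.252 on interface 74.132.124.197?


Binary: 11111111.11111111.11111111.11111100
Count leading 1s
Prefix: /30


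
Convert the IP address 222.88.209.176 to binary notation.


222 = 11011110
88 = 01011000
209 = 11010001
176 = 10110000
Binary: 11011110.01011000.11010001.10110000


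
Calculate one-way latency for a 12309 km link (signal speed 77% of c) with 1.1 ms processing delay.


Speed = 0.77 * 3e5 km/s = 231000 km/s
Propagation delay = 12309 / 231000 = 0.0533 s = 53.2857 ms
Processing delay = 1.1 ms
Total one-way latency = 54.3857 ms


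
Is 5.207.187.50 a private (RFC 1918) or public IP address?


RFC 1918 private ranges:
  10.0.0.0/8 (10.0.0.0 - 10.255.255.255)
  172.16.0.0/12 (172.16.0.0 - 172.31.255.255)
  192.168.0.0/16 (192.168.0.0 - 192.168.255.255)
Public (not in any RFC 1918 range)


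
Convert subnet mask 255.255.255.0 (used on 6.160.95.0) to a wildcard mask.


Subnet mask: 255.255.255.0
Wildcard = 255.255.255.255 - subnet mask
255 - 255 = 0
255 - 255 = 0
255 - 255 = 0
255 - 0 = 255
Wildcard: 0.0.0.255


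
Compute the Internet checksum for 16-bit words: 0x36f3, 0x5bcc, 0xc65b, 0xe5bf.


Sum all words (with carry folding):
+ 0x36f3 = 0x36f3
+ 0x5bcc = 0x92bf
+ 0xc65b = 0x591b
+ 0xe5bf = 0x3edb
One's complement: ~0x3edb
Checksum = 0xc124


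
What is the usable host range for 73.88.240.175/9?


Network: 73.0.0.0
Broadcast: 73.127.255.255
First usable = network + 1
Last usable = broadcast - 1
Range: 73.0.0.1 to 73.127.255.254


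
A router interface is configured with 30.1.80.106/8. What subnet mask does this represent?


/8 means 8 network bits, 24 host bits
Binary: 11111111000000000000000000000000
Mask: 255.0.0.0


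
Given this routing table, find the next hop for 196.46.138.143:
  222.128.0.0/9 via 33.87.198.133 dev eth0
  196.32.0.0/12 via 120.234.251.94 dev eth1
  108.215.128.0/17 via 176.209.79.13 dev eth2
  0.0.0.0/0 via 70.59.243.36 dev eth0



Longest prefix match for 196.46.138.143:
  /9 222.128.0.0: no
  /12 196.32.0.0: MATCH
  /17 108.215.128.0: no
  /0 0.0.0.0: MATCH
Selected: next-hop 120.234.251.94 via eth1 (matched /12)


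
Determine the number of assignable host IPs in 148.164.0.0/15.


Host bits = 32 - 15 = 17
Total addresses = 2^17 = 131072
Usable = total - 2 (network and broadcast)
Usable hosts: 131070


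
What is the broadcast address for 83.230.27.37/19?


Network: 83.230.0.0/19
Host bits = 13
Set all host bits to 1:
Broadcast: 83.230.31.255


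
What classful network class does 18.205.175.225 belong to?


First octet: 18
Binary: 00010010
0xxxxxxx -> Class A (1-126)
Class A, default mask 255.0.0.0 (/8)


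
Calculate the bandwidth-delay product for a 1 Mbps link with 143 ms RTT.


BDP = bandwidth * RTT
= 1 Mbps * 143 ms
= 1 * 1e6 * 143 / 1000 bits
= 143000 bits
= 17875 bytes
= 17.4561 KB
BDP = 143000 bits (17875 bytes)


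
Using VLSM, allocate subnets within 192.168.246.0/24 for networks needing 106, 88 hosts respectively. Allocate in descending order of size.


106 hosts -> /25 (126 usable): 192.168.246.0/25
88 hosts -> /25 (126 usable): 192.168.246.128/25
Allocation: 192.168.246.0/25 (106 hosts, 126 usable); 192.168.246.128/25 (88 hosts, 126 usable)


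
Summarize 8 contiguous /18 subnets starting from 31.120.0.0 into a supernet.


Original prefix: /18
Number of subnets: 8 = 2^3
New prefix = 18 - 3 = 15
Supernet: 31.120.0.0/15


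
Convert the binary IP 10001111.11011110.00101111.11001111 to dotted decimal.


10001111 = 143
11011110 = 222
00101111 = 47
11001111 = 207
IP: 143.222.47.207


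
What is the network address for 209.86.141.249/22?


IP:   11010001.01010110.10001101.11111001
Mask: 11111111.11111111.11111100.00000000
AND operation:
Net:  11010001.01010110.10001100.00000000
Network: 209.86.140.0/22


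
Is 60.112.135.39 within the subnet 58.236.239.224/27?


Subnet network: 58.236.239.224
Test IP AND mask: 60.112.135.32
No, 60.112.135.39 is not in 58.236.239.224/27


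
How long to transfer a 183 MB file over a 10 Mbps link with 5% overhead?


Effective throughput = 10 * (1 - 5/100) = 9.5 Mbps
File size in Mb = 183 * 8 = 1464 Mb
Time = 1464 / 9.5
Time = 154.1053 seconds


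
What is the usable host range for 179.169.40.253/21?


Network: 179.169.40.0
Broadcast: 179.169.47.255
First usable = network + 1
Last usable = broadcast - 1
Range: 179.169.40.1 to 179.169.47.254


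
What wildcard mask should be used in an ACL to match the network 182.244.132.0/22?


Subnet mask: 255.255.252.0
Wildcard = 255.255.255.255 - subnet mask
255 - 255 = 0
255 - 255 = 0
255 - 252 = 3
255 - 0 = 255
Wildcard: 0.0.3.255


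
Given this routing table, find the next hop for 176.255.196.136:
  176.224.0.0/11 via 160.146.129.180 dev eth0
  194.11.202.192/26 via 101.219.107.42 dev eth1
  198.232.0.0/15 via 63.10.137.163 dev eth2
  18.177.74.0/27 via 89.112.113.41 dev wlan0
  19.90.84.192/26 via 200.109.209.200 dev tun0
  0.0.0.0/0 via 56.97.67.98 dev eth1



Longest prefix match for 176.255.196.136:
  /11 176.224.0.0: MATCH
  /26 194.11.202.192: no
  /15 198.232.0.0: no
  /27 18.177.74.0: no
  /26 19.90.84.192: no
  /0 0.0.0.0: MATCH
Selected: next-hop 160.146.129.180 via eth0 (matched /11)


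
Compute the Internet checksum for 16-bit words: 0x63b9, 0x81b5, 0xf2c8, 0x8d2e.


Sum all words (with carry folding):
+ 0x63b9 = 0x63b9
+ 0x81b5 = 0xe56e
+ 0xf2c8 = 0xd837
+ 0x8d2e = 0x6566
One's complement: ~0x6566
Checksum = 0x9a99


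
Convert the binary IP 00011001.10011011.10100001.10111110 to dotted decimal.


00011001 = 25
10011011 = 155
10100001 = 161
10111110 = 190
IP: 25.155.161.190


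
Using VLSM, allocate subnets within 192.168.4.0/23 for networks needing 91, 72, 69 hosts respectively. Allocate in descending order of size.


91 hosts -> /25 (126 usable): 192.168.4.0/25
72 hosts -> /25 (126 usable): 192.168.4.128/25
69 hosts -> /25 (126 usable): 192.168.5.0/25
Allocation: 192.168.4.0/25 (91 hosts, 126 usable); 192.168.4.128/25 (72 hosts, 126 usable); 192.168.5.0/25 (69 hosts, 126 usable)


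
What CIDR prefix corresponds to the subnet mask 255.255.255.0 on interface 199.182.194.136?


Binary: 11111111.11111111.11111111.00000000
Count leading 1s
Prefix: /24


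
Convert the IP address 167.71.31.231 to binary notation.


167 = 10100111
71 = 01000111
31 = 00011111
231 = 11100111
Binary: 10100111.01000111.00011111.11100111


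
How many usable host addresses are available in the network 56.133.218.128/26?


Host bits = 32 - 26 = 6
Total addresses = 2^6 = 64
Usable = total - 2 (network and broadcast)
Usable hosts: 62


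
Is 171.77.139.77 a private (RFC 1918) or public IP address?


RFC 1918 private ranges:
  10.0.0.0/8 (10.0.0.0 - 10.255.255.255)
  172.16.0.0/12 (172.16.0.0 - 172.31.255.255)
  192.168.0.0/16 (192.168.0.0 - 192.168.255.255)
Public (not in any RFC 1918 range)


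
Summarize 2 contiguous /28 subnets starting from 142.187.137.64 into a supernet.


Original prefix: /28
Number of subnets: 2 = 2^1
New prefix = 28 - 1 = 27
Supernet: 142.187.137.64/27


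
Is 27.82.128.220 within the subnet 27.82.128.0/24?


Subnet network: 27.82.128.0
Test IP AND mask: 27.82.128.0
Yes, 27.82.128.220 is in 27.82.128.0/24


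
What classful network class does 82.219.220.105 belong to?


First octet: 82
Binary: 01010010
0xxxxxxx -> Class A (1-126)
Class A, default mask 255.0.0.0 (/8)


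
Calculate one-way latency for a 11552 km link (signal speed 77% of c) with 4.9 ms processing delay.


Speed = 0.77 * 3e5 km/s = 231000 km/s
Propagation delay = 11552 / 231000 = 0.05 s = 50.0087 ms
Processing delay = 4.9 ms
Total one-way latency = 54.9087 ms


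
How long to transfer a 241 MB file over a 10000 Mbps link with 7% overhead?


Effective throughput = 10000 * (1 - 7/100) = 9300 Mbps
File size in Mb = 241 * 8 = 1928 Mb
Time = 1928 / 9300
Time = 0.2073 seconds


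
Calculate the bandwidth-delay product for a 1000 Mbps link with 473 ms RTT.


BDP = bandwidth * RTT
= 1000 Mbps * 473 ms
= 1000 * 1e6 * 473 / 1000 bits
= 473000000 bits
= 59125000 bytes
= 57739.2578 KB
BDP = 473000000 bits (59125000 bytes)


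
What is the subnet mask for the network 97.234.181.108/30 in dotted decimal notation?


/30 means 30 network bits, 2 host bits
Binary: 11111111111111111111111111111100
Mask: 255.255.255.252


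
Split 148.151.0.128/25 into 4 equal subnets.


New prefix = 25 + 2 = 27
Each subnet has 32 addresses
  148.151.0.128/27
  148.151.0.160/27
  148.151.0.192/27
  148.151.0.224/27
Subnets: 148.151.0.128/27, 148.151.0.160/27, 148.151.0.192/27, 148.151.0.224/27


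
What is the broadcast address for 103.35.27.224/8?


Network: 103.0.0.0/8
Host bits = 24
Set all host bits to 1:
Broadcast: 103.255.255.255


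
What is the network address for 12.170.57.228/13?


IP:   00001100.10101010.00111001.11100100
Mask: 11111111.11111000.00000000.00000000
AND operation:
Net:  00001100.10101000.00000000.00000000
Network: 12.168.0.0/13


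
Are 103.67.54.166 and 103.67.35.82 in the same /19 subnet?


Mask: 255.255.224.0
103.67.54.166 AND mask = 103.67.32.0
103.67.35.82 AND mask = 103.67.32.0
Yes, same subnet (103.67.32.0)


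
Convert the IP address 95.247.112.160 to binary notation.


95 = 01011111
247 = 11110111
112 = 01110000
160 = 10100000
Binary: 01011111.11110111.01110000.10100000


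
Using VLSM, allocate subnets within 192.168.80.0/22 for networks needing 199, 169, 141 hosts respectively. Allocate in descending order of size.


199 hosts -> /24 (254 usable): 192.168.80.0/24
169 hosts -> /24 (254 usable): 192.168.81.0/24
141 hosts -> /24 (254 usable): 192.168.82.0/24
Allocation: 192.168.80.0/24 (199 hosts, 254 usable); 192.168.81.0/24 (169 hosts, 254 usable); 192.168.82.0/24 (141 hosts, 254 usable)


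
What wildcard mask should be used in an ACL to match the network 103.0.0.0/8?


Subnet mask: 255.0.0.0
Wildcard = 255.255.255.255 - subnet mask
255 - 255 = 0
255 - 0 = 255
255 - 0 = 255
255 - 0 = 255
Wildcard: 0.255.255.255


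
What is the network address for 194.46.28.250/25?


IP:   11000010.00101110.00011100.11111010
Mask: 11111111.11111111.11111111.10000000
AND operation:
Net:  11000010.00101110.00011100.10000000
Network: 194.46.28.128/25


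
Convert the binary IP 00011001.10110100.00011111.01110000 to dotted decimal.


00011001 = 25
10110100 = 180
00011111 = 31
01110000 = 112
IP: 25.180.31.112


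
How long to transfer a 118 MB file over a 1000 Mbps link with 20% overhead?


Effective throughput = 1000 * (1 - 20/100) = 800 Mbps
File size in Mb = 118 * 8 = 944 Mb
Time = 944 / 800
Time = 1.18 seconds


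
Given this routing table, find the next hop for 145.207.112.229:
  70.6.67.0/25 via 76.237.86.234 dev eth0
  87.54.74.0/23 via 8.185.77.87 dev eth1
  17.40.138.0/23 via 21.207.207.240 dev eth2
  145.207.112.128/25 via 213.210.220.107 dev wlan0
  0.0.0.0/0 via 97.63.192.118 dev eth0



Longest prefix match for 145.207.112.229:
  /25 70.6.67.0: no
  /23 87.54.74.0: no
  /23 17.40.138.0: no
  /25 145.207.112.128: MATCH
  /0 0.0.0.0: MATCH
Selected: next-hop 213.210.220.107 via wlan0 (matched /25)


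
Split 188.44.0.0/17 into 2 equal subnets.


New prefix = 17 + 1 = 18
Each subnet has 16384 addresses
  188.44.0.0/18
  188.44.64.0/18
Subnets: 188.44.0.0/18, 188.44.64.0/18


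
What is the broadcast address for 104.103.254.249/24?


Network: 104.103.254.0/24
Host bits = 8
Set all host bits to 1:
Broadcast: 104.103.254.255


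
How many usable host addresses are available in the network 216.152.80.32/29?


Host bits = 32 - 29 = 3
Total addresses = 2^3 = 8
Usable = total - 2 (network and broadcast)
Usable hosts: 6


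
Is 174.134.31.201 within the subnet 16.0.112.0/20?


Subnet network: 16.0.112.0
Test IP AND mask: 174.134.16.0
No, 174.134.31.201 is not in 16.0.112.0/20


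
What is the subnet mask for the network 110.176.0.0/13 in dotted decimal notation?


/13 means 13 network bits, 19 host bits
Binary: 11111111111110000000000000000000
Mask: 255.248.0.0
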